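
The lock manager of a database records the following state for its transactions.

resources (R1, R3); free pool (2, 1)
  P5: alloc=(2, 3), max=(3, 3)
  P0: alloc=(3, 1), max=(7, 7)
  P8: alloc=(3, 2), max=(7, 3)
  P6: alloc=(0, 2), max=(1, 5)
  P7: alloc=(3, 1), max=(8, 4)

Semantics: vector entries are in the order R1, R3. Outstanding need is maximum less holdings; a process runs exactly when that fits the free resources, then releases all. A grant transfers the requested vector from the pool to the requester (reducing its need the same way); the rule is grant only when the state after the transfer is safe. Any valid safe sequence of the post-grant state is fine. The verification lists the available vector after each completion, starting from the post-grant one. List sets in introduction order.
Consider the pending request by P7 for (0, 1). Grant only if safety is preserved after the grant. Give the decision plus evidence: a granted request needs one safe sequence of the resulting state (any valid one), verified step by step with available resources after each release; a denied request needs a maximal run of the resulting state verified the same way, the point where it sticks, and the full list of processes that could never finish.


GRANT. The post-grant state is safe; one safe sequence: P5, P6, P8, P7, P0.
Key observation: after the grant the pool drops to (2, 0), which still lets P5 finish first and unwind the rest.
Step-by-step check of the post-grant state:
  pool = (2, 0)
  run P5 (needs (1, 0), free (2, 0)); after release of (2, 3) the pool is (4, 3)
  run P6 (needs (1, 3), free (4, 3)); after release of (0, 2) the pool is (4, 5)
  run P8 (needs (4, 1), free (4, 5)); after release of (3, 2) the pool is (7, 7)
  run P7 (needs (5, 2), free (7, 7)); after release of (3, 2) the pool is (10, 9)
  run P0 (needs (4, 6), free (10, 9)); after release of (3, 1) the pool is (13, 10)


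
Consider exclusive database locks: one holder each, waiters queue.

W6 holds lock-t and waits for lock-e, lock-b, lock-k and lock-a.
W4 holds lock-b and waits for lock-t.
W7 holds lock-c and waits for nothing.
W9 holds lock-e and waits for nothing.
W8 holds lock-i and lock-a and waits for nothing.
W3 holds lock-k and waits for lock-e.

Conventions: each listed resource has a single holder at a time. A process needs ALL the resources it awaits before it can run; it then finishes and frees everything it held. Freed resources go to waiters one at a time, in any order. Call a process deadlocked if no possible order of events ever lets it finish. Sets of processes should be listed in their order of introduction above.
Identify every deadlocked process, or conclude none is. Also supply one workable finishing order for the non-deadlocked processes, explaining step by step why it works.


Deadlocked set: W6 and W4.
Key observation: the loop W6 -> W4 -> W6 blocks itself forever; no other process is dragged down with it.
The rest can finish in the order W7, W9, W8, W3.
Walking it through:
  run W7 (it waits on nothing); releases lock-c
  run W9 (it waits on nothing); releases lock-e
  run W8 (it waits on nothing); releases lock-i and lock-a
  run W3 (all its waits — lock-e — are resolved); releases lock-k


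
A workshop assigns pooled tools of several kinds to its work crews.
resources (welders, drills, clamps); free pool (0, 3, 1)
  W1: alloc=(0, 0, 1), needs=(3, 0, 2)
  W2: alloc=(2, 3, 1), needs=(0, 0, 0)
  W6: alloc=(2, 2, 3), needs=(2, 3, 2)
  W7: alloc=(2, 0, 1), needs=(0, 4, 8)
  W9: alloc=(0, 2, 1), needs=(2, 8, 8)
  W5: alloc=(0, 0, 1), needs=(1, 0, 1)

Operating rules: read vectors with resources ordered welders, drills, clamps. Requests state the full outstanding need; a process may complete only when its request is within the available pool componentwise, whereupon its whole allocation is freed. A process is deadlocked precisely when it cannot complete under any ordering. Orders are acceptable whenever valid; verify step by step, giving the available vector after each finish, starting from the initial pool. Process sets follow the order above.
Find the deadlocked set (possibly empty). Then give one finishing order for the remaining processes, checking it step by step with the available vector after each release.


Deadlocked set: W7 and W9.
Key observation: after W2, W6, W1, W5 complete, (4, 8, 7) is the best the pool ever gets, yet each leftover process wants more clamps.
One completion order for the rest: W2, W6, W1, W5. Check, step by step:
  pool = (0, 3, 1)
  run W2 (needs (0, 0, 0), free (0, 3, 1)); after release of (2, 3, 1) the pool is (2, 6, 2)
  run W6 (needs (2, 3, 2), free (2, 6, 2)); after release of (2, 2, 3) the pool is (4, 8, 5)
  run W1 (needs (3, 0, 2), free (4, 8, 5)); after release of (0, 0, 1) the pool is (4, 8, 6)
  run W5 (needs (1, 0, 1), free (4, 8, 6)); after release of (0, 0, 1) the pool is (4, 8, 7)
The blocked processes can never fit:
  W7 cannot run: need (0, 4, 8) vs free (4, 8, 7) (insufficient clamps)
  W9 cannot run: need (2, 8, 8) vs free (4, 8, 7) (insufficient clamps)


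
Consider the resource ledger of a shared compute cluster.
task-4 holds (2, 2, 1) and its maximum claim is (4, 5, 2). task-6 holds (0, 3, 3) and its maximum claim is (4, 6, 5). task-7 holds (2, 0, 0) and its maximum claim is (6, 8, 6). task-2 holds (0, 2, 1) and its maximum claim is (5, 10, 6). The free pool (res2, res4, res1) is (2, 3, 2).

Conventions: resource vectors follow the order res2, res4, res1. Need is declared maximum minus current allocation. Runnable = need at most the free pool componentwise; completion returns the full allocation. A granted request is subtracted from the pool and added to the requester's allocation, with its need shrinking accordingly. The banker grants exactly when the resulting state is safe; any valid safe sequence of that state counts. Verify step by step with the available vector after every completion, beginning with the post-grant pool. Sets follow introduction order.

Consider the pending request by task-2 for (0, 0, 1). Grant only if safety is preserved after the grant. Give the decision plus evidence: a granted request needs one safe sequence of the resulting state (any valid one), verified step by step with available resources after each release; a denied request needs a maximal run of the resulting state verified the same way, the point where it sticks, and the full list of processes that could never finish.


DENY: after the grant no complete ordering would exist.
Key observation: after task-4, task-6 the pool peaks at (4, 8, 5), and each blocked process is short somewhere: task-7 on res1; task-2 on res2.
After a pretend grant, a maximal execution: task-4, task-6 — then nothing else fits. Check, step by step:
  pool = (2, 3, 1)
  task-4: need (2, 3, 1) fits (2, 3, 1); releases (2, 2, 1), pool now (4, 5, 2)
  task-6: need (4, 3, 2) fits (4, 5, 2); releases (0, 3, 3), pool now (4, 8, 5)
  task-7 still needs (4, 8, 6) but only (4, 8, 5) is free — short on res1
  task-2 still needs (5, 8, 4) but only (4, 8, 5) is free — short on res2
Had the request been granted, task-7 and task-2 could never finish.


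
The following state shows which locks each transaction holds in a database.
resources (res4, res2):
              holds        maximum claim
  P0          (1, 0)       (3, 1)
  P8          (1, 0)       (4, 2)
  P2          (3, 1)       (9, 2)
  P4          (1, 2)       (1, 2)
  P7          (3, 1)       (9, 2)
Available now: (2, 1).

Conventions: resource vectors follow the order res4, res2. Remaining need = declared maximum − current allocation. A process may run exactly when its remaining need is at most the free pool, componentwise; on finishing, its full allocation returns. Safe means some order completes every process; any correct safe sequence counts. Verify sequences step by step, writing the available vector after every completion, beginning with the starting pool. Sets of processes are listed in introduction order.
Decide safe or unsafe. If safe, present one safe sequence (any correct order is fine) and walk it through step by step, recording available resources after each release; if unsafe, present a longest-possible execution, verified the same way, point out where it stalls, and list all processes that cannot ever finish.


UNSAFE — no complete ordering exists.
Key observation: once P4, P0, P8 finish, the pool peaks at (5, 3) — and every remaining process still needs more res4 than that.
Going as far as possible: P4, P0, P8; after that, nothing fits. Verifying each step:
  pool = (2, 1)
  P4 needs (0, 0) <= (2, 1) -> finishes; pool += (1, 2) = (3, 3)
  P0 needs (2, 1) <= (3, 3) -> finishes; pool += (1, 0) = (4, 3)
  P8 needs (3, 2) <= (4, 3) -> finishes; pool += (1, 0) = (5, 3)
  blocked: P2 wants (6, 1), pool (5, 3) — not enough res4
  blocked: P7 wants (6, 1), pool (5, 3) — not enough res4
Processes that can never finish: P2 and P7.


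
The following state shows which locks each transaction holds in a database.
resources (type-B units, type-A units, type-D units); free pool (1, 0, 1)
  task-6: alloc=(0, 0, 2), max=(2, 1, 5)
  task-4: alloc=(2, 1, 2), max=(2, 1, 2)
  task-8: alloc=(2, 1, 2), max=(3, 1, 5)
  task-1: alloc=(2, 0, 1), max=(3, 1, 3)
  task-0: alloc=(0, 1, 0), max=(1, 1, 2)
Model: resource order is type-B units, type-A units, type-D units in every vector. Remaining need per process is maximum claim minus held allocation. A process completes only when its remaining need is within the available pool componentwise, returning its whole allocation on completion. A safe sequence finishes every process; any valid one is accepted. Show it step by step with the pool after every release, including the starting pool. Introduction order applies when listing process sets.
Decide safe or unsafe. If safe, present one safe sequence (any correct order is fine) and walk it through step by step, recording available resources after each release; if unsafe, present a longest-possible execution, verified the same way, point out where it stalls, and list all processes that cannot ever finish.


SAFE, for example via the order task-4, task-0, task-1, task-6, task-8.
Key observation: no step in this order meets a requested resource exactly; the smallest headroom is 1, first reached at task-0 (need (1, 0, 2), pool (3, 1, 3)).
Walking it through:
  pool = (1, 0, 1)
  task-4: need (0, 0, 0) fits (1, 0, 1); releases (2, 1, 2), pool now (3, 1, 3)
  task-0: need (1, 0, 2) fits (3, 1, 3); releases (0, 1, 0), pool now (3, 2, 3)
  task-1: need (1, 1, 2) fits (3, 2, 3); releases (2, 0, 1), pool now (5, 2, 4)
  task-6: need (2, 1, 3) fits (5, 2, 4); releases (0, 0, 2), pool now (5, 2, 6)
  task-8: need (1, 0, 3) fits (5, 2, 6); releases (2, 1, 2), pool now (7, 3, 8)


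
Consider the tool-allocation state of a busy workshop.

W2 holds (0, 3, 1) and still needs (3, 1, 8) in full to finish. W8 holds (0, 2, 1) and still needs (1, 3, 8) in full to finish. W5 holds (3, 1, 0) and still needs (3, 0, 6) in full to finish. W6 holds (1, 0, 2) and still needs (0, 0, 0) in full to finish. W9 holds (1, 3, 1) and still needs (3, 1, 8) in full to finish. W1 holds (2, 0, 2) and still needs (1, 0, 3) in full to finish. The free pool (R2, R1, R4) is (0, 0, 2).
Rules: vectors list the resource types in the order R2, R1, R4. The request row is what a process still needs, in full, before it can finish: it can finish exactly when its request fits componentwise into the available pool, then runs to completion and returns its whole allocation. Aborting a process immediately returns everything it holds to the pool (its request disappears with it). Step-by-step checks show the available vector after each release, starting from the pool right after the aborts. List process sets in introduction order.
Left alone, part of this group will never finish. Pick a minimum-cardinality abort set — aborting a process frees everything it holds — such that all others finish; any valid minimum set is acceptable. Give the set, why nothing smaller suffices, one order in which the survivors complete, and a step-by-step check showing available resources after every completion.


Minimum abort set: W8 and W9.
Key observation: before aborting W8 and W9, W2 was permanently blocked — no order could ever run it; afterwards it completes at step 4.
No one abort is enough; case by case: W2 alone leaves W8 blocked (short on R4); W8 alone leaves W2 blocked (short on R4); W5 alone leaves W2 blocked (short on R4); W6 alone leaves W2 blocked (short on R4); W9 alone leaves W2 blocked (short on R4); W1 alone leaves W2 blocked (short on R4).
The survivors complete as W1, W6, W5, W2. Check, step by step (starting from the post-abort pool):
  pool = (1, 5, 4)
  run W1 (needs (1, 0, 3), free (1, 5, 4)); after release of (2, 0, 2) the pool is (3, 5, 6)
  run W6 (needs (0, 0, 0), free (3, 5, 6)); after release of (1, 0, 2) the pool is (4, 5, 8)
  run W5 (needs (3, 0, 6), free (4, 5, 8)); after release of (3, 1, 0) the pool is (7, 6, 8)
  run W2 (needs (3, 1, 8), free (7, 6, 8)); after release of (0, 3, 1) the pool is (7, 9, 9)


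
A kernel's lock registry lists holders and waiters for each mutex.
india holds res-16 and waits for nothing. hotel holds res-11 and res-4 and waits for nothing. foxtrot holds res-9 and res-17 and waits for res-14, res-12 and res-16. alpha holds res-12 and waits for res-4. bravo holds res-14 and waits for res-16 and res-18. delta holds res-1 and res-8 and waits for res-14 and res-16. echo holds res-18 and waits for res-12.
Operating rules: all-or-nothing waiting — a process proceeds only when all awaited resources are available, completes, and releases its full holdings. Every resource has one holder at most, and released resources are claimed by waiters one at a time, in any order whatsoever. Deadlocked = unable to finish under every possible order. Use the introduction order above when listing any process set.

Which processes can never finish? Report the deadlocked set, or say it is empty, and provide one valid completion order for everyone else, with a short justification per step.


The deadlocked set is empty.
Key observation: the wait relation is loop-free; peeling off processes with no waits unwinds the whole state.
A valid finishing order for the others: india, hotel, alpha, echo, bravo, foxtrot, delta.
Verifying each step:
  run india (it waits on nothing); releases res-16
  run hotel (it waits on nothing); releases res-11 and res-4
  alpha: everything it awaited (res-4) is free; runs, freeing res-12
  echo: everything it awaited (res-12) is free; runs, freeing res-18
  bravo: everything it awaited (res-16 and res-18) is free; runs, freeing res-14
  foxtrot: everything it awaited (res-14, res-12 and res-16) is free; runs, freeing res-9 and res-17
  delta: everything it awaited (res-14 and res-16) is free; runs, freeing res-1 and res-8


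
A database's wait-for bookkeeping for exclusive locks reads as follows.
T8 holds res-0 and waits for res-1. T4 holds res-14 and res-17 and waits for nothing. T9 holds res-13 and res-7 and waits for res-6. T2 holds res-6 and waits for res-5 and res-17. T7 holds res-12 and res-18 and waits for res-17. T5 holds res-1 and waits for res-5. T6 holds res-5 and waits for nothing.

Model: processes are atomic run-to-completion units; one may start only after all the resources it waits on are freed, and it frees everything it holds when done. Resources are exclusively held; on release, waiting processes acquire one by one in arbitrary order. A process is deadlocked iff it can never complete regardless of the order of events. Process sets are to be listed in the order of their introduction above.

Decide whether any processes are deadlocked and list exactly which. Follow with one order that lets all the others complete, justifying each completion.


The deadlocked set is empty.
Key observation: every chain of waits terminates; starting from the processes that wait on nothing, all the rest unlock in turn.
One completion order for the rest: T4, T6, T5, T7, T8, T2, T9.
Check, step by step:
  run T4 (it waits on nothing); releases res-14 and res-17
  run T6 (it waits on nothing); releases res-5
  T5 waits on res-5 — all released -> runs and releases res-1
  T7 waits on res-17 — all released -> runs and releases res-12 and res-18
  T8 waits on res-1 — all released -> runs and releases res-0
  T2 waits on res-5 and res-17 — all released -> runs and releases res-6
  T9 waits on res-6 — all released -> runs and releases res-13 and res-7


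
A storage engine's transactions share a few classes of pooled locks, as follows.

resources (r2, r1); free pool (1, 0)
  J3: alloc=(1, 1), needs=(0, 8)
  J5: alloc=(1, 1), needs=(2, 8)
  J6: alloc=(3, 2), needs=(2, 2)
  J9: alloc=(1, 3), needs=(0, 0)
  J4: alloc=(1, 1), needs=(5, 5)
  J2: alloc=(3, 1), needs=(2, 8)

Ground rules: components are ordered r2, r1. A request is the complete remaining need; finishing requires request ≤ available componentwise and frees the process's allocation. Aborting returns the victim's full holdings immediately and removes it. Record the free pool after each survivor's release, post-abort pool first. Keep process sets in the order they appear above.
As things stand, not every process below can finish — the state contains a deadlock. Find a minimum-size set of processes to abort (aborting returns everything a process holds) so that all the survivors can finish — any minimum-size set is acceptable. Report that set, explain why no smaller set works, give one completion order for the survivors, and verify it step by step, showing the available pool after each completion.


The answer: abort J5 and J2.
Key observation: before aborting J5 and J2, J3 was permanently blocked — no order could ever run it; afterwards it completes at step 4.
Why nothing smaller works — every single abort fails: J3 alone leaves J5 blocked (short on r1); J5 alone leaves J3 blocked (short on r1); J6 alone leaves J3 blocked (short on r1); J9 alone leaves J3 blocked (short on r1); J4 alone leaves J3 blocked (short on r1); J2 alone leaves J3 blocked (short on r1).
The survivors complete as J9, J4, J6, J3. Walking it through (starting from the post-abort pool):
  pool = (5, 2)
  run J9 (needs (0, 0), free (5, 2)); after release of (1, 3) the pool is (6, 5)
  run J4 (needs (5, 5), free (6, 5)); after release of (1, 1) the pool is (7, 6)
  run J6 (needs (2, 2), free (7, 6)); after release of (3, 2) the pool is (10, 8)
  run J3 (needs (0, 8), free (10, 8)); after release of (1, 1) the pool is (11, 9)


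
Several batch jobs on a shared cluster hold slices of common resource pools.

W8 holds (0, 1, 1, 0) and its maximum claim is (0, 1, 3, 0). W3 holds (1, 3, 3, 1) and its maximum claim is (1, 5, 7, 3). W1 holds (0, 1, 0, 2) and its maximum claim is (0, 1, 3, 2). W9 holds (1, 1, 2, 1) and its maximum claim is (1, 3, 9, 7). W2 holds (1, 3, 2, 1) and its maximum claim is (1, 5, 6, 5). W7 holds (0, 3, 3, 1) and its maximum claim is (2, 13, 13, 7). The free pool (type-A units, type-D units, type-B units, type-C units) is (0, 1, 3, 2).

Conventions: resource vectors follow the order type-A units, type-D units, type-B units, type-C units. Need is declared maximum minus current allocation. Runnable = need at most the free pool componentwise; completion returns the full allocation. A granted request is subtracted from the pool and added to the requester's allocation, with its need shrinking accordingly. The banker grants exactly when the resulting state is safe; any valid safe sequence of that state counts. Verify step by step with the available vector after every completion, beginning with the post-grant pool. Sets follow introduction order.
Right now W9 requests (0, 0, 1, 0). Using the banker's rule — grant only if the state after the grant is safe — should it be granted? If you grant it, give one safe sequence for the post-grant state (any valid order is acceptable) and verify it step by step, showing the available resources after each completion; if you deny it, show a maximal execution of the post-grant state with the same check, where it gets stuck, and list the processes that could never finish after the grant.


DENY. Granting would leave the state unsafe.
Key observation: once W8, W1 finish, the pool peaks at (0, 3, 3, 4) — and every remaining process still needs more type-B units than that.
Pretend the grant happened; the run W8, W1 goes as far as possible. Step-by-step check:
  pool = (0, 1, 2, 2)
  run W8 (needs (0, 0, 2, 0), free (0, 1, 2, 2)); after release of (0, 1, 1, 0) the pool is (0, 2, 3, 2)
  run W1 (needs (0, 0, 3, 0), free (0, 2, 3, 2)); after release of (0, 1, 0, 2) the pool is (0, 3, 3, 4)
  W3 still needs (0, 2, 4, 2) but only (0, 3, 3, 4) is free — short on type-B units
  W9 still needs (0, 2, 6, 6) but only (0, 3, 3, 4) is free — short on type-B units and type-C units
  W2 still needs (0, 2, 4, 4) but only (0, 3, 3, 4) is free — short on type-B units
  W7 still needs (2, 10, 10, 6) but only (0, 3, 3, 4) is free — short on type-A units, type-D units, type-B units and type-C units
Post-grant, the permanently blocked set is W3, W9, W2 and W7.


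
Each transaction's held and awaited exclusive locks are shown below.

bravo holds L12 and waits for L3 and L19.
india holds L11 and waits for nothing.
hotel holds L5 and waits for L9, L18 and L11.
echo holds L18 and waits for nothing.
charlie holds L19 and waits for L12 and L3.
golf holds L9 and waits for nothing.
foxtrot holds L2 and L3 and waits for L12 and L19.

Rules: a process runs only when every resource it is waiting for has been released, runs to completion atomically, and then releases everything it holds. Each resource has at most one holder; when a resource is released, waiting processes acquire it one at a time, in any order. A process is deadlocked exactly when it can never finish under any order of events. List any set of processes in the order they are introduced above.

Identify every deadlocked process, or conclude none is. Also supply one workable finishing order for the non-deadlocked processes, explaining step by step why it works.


Deadlocked: bravo, charlie and foxtrot.
Key observation: the loop bravo -> charlie -> bravo blocks itself forever; foxtrot is caught in further circular waits.
One completion order for the rest: india, golf, echo, hotel.
Verifying each step:
  india: no waits; runs immediately, freeing L11
  golf: no waits; runs immediately, freeing L9
  echo: no waits; runs immediately, freeing L18
  run hotel (all its waits — L9, L18 and L11 — are resolved); releases L5


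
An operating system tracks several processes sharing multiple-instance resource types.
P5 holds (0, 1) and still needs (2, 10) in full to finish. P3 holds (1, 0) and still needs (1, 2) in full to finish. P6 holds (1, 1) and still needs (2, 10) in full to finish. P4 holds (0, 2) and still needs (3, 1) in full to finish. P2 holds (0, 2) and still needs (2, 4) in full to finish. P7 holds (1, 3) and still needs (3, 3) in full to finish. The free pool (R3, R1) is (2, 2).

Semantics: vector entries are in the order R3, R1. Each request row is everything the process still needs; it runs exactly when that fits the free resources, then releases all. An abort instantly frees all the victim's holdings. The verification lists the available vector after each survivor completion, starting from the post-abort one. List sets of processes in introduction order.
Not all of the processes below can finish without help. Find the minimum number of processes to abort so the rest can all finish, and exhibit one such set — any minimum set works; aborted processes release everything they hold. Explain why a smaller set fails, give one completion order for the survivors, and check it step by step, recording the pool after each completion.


Minimum abort set: P6.
Key observation: P5 was stuck for good until P6 gave back (1, 1); in the order shown it finishes at step 5.
Why nothing smaller works: aborting no one leaves the state deadlocked as given.
The survivors complete as P3, P4, P7, P2, P5. Verifying each step (starting from the post-abort pool):
  pool = (3, 3)
  P3: need (1, 2) fits (3, 3); releases (1, 0), pool now (4, 3)
  P4: need (3, 1) fits (4, 3); releases (0, 2), pool now (4, 5)
  P7: need (3, 3) fits (4, 5); releases (1, 3), pool now (5, 8)
  P2: need (2, 4) fits (5, 8); releases (0, 2), pool now (5, 10)
  P5: need (2, 10) fits (5, 10); releases (0, 1), pool now (5, 11)


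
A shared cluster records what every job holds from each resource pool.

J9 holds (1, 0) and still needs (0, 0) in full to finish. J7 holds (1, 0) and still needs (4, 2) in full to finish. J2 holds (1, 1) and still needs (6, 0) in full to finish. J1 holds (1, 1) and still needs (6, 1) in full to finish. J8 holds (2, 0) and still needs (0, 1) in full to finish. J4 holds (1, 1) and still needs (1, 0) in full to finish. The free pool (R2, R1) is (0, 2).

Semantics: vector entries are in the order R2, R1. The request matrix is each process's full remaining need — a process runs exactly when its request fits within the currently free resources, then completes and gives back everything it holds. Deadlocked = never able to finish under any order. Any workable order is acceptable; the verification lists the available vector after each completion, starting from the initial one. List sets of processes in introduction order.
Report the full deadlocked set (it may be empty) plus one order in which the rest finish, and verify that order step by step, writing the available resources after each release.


The deadlocked set is J2 and J1.
Key observation: no order helps: past J8, J4, J9, J7, the free pool tops out at (5, 3), below what each blocked process needs in R2.
The rest can finish in the order J8, J4, J9, J7. Verifying each step:
  pool = (0, 2)
  J8: need (0, 1) fits (0, 2); releases (2, 0), pool now (2, 2)
  J4: need (1, 0) fits (2, 2); releases (1, 1), pool now (3, 3)
  J9: need (0, 0) fits (3, 3); releases (1, 0), pool now (4, 3)
  J7: need (4, 2) fits (4, 3); releases (1, 0), pool now (5, 3)
None of the blocked processes ever fits:
  J2 still needs (6, 0) but only (5, 3) is free — short on R2
  J1 still needs (6, 1) but only (5, 3) is free — short on R2


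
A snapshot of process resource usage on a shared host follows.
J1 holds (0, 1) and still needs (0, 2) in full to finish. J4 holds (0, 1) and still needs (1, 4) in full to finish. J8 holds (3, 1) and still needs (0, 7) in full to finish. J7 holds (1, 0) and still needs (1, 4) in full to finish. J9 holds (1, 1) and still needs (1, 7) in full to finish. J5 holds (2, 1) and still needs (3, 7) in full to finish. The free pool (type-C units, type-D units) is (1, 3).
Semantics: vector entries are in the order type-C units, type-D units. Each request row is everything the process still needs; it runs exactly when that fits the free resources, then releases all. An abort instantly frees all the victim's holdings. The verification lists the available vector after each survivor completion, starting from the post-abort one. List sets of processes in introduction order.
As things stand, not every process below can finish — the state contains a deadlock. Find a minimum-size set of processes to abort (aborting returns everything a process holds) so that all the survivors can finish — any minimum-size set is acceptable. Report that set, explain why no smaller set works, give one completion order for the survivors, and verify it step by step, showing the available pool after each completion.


Abort J9 and J5.
Key observation: J8 was stuck for good until J9 and J5 gave back (3, 2); in the order shown it finishes at step 4.
Why nothing smaller works — every single abort fails: J1 alone leaves J8 blocked (short on type-D units); J4 alone leaves J8 blocked (short on type-D units); J8 alone leaves J9 blocked (short on type-D units); J7 alone leaves J8 blocked (short on type-D units); J9 alone leaves J8 blocked (short on type-D units); J5 alone leaves J8 blocked (short on type-D units).
The survivors complete as J4, J1, J7, J8. Walking it through (starting from the post-abort pool):
  pool = (4, 5)
  J4: need (1, 4) fits (4, 5); releases (0, 1), pool now (4, 6)
  J1: need (0, 2) fits (4, 6); releases (0, 1), pool now (4, 7)
  J7: need (1, 4) fits (4, 7); releases (1, 0), pool now (5, 7)
  J8: need (0, 7) fits (5, 7); releases (3, 1), pool now (8, 8)


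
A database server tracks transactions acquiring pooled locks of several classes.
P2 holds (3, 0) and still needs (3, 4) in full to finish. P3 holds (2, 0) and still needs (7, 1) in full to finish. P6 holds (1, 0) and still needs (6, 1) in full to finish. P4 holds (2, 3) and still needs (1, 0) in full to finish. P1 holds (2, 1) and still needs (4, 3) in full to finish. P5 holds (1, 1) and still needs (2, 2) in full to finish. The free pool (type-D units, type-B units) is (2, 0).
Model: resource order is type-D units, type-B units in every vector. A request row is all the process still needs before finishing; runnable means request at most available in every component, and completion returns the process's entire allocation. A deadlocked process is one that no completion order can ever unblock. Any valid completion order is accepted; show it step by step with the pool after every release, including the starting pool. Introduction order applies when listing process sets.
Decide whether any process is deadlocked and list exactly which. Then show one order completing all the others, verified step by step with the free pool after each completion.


Nothing here is deadlocked.
Key observation: P4 can run right away; the returned allocation unlocks the remaining processes in turn.
A valid finishing order for the others: P4, P1, P6, P2, P3, P5. Step-by-step check:
  pool = (2, 0)
  P4: need (1, 0) fits (2, 0); releases (2, 3), pool now (4, 3)
  P1: need (4, 3) fits (4, 3); releases (2, 1), pool now (6, 4)
  P6: need (6, 1) fits (6, 4); releases (1, 0), pool now (7, 4)
  P2: need (3, 4) fits (7, 4); releases (3, 0), pool now (10, 4)
  P3: need (7, 1) fits (10, 4); releases (2, 0), pool now (12, 4)
  P5: need (2, 2) fits (12, 4); releases (1, 1), pool now (13, 5)


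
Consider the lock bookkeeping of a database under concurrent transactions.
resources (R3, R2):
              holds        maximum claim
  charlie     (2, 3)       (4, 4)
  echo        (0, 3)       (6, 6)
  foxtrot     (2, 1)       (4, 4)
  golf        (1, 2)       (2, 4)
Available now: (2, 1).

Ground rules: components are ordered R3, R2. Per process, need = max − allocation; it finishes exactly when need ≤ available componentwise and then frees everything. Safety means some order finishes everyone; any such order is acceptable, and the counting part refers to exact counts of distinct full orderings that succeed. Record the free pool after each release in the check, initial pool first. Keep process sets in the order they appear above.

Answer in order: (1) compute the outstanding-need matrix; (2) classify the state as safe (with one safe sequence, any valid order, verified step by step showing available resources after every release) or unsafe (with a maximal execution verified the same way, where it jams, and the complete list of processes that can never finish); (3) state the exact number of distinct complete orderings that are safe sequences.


(1) Outstanding need per process (order R3, R2):
  charlie: (2, 1)
  echo: (6, 3)
  foxtrot: (2, 3)
  golf: (1, 2)
(2) The state is SAFE; one workable sequence: charlie, foxtrot, golf, echo.
Key observation: the order's first zero-slack moment is charlie ((2, 1) needed, (2, 1) free — a requested resource with nothing to spare).
Verifying each step:
  pool = (2, 1)
  run charlie (needs (2, 1), free (2, 1)); after release of (2, 3) the pool is (4, 4)
  run foxtrot (needs (2, 3), free (4, 4)); after release of (2, 1) the pool is (6, 5)
  run golf (needs (1, 2), free (6, 5)); after release of (1, 2) the pool is (7, 7)
  run echo (needs (6, 3), free (7, 7)); after release of (0, 3) the pool is (7, 10)
(3) Exactly 3 of the possible complete orderings are safe sequences.


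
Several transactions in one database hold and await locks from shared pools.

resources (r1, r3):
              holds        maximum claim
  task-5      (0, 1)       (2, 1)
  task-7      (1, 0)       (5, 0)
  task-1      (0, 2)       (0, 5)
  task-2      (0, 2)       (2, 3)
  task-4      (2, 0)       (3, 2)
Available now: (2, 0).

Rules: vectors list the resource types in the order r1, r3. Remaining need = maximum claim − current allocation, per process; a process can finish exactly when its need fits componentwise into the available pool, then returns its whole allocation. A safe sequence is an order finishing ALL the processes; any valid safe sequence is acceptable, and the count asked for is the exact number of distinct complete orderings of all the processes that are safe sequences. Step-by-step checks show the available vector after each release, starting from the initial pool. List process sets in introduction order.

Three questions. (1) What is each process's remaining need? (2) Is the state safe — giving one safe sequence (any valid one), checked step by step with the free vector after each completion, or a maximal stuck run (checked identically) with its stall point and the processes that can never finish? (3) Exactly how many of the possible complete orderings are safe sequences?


(1) Need matrix, components ordered r1, r3:
  task-5: (2, 0)
  task-7: (4, 0)
  task-1: (0, 3)
  task-2: (2, 1)
  task-4: (1, 2)
(2) SAFE, for example via the order task-5, task-2, task-4, task-1, task-7.
Key observation: at task-5 the run first touches a limit — (2, 0) against (2, 0), exact on a resource it actually requests.
Walking it through:
  pool = (2, 0)
  task-5: need (2, 0) fits (2, 0); releases (0, 1), pool now (2, 1)
  task-2: need (2, 1) fits (2, 1); releases (0, 2), pool now (2, 3)
  task-4: need (1, 2) fits (2, 3); releases (2, 0), pool now (4, 3)
  task-1: need (0, 3) fits (4, 3); releases (0, 2), pool now (4, 5)
  task-7: need (4, 0) fits (4, 5); releases (1, 0), pool now (5, 5)
(3) Exactly 3 of the possible complete orderings are safe sequences.


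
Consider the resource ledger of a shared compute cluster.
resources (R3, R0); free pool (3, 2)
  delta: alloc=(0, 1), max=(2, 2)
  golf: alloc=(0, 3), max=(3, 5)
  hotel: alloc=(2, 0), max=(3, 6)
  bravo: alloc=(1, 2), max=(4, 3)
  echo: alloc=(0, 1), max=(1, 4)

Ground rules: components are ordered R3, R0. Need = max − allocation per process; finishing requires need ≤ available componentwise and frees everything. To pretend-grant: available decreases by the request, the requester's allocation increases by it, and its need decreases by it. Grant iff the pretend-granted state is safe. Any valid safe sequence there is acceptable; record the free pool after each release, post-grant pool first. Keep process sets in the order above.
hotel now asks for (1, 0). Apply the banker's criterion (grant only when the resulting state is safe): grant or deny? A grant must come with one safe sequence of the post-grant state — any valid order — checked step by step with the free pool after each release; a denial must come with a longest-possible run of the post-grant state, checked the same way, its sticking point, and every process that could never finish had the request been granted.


DENY — the pretend-granted state is unsafe.
Key observation: after delta, echo the pool peaks at (2, 4), and each blocked process is short somewhere: golf on R3; hotel on R0; bravo on R3.
Pretend the grant happened; the run delta, echo goes as far as possible. Check, step by step:
  pool = (2, 2)
  delta needs (2, 1) <= (2, 2) -> finishes; pool += (0, 1) = (2, 3)
  echo needs (1, 3) <= (2, 3) -> finishes; pool += (0, 1) = (2, 4)
  blocked: golf wants (3, 2), pool (2, 4) — not enough R3
  blocked: hotel wants (0, 6), pool (2, 4) — not enough R0
  blocked: bravo wants (3, 1), pool (2, 4) — not enough R3
Processes that could never finish after the grant: golf, hotel and bravo.


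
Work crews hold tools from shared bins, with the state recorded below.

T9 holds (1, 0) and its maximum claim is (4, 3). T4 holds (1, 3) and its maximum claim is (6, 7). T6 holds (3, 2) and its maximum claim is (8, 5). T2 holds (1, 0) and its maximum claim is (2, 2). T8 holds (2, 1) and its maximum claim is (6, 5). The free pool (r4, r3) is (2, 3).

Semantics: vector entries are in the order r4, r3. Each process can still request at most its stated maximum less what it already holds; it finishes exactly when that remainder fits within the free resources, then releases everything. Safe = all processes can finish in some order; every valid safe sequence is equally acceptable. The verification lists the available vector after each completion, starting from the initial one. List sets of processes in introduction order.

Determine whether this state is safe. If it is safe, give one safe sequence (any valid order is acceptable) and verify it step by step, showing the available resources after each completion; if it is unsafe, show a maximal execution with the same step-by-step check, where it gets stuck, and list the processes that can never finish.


UNSAFE — no complete ordering exists.
Key observation: after T2, T9 the pool peaks at (4, 3), and each blocked process is short somewhere: T4 on r4, r3; T6 on r4; T8 on r3.
A maximal execution: T2, T9 — then nothing else fits. Walking it through:
  pool = (2, 3)
  T2 needs (1, 2) <= (2, 3) -> finishes; pool += (1, 0) = (3, 3)
  T9 needs (3, 3) <= (3, 3) -> finishes; pool += (1, 0) = (4, 3)
  T4 cannot run: need (5, 4) vs free (4, 3) (insufficient r4 and r3)
  T6 cannot run: need (5, 3) vs free (4, 3) (insufficient r4)
  T8 cannot run: need (4, 4) vs free (4, 3) (insufficient r3)
Permanently blocked: T4, T6 and T8.


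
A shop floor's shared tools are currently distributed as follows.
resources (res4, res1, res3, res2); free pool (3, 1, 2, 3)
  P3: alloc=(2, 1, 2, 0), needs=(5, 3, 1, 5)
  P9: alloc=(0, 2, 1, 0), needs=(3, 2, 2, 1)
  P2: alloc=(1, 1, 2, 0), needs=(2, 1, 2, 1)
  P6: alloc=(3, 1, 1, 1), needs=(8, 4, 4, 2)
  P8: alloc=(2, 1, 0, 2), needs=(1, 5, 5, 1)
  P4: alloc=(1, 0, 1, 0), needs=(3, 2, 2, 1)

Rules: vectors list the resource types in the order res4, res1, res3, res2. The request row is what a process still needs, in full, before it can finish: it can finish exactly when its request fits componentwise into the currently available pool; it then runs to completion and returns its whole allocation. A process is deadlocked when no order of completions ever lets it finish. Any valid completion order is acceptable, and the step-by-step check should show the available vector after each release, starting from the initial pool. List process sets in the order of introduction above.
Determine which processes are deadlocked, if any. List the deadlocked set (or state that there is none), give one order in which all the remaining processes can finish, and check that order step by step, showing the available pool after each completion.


Deadlocked set: P3, P6 and P8.
Key observation: after P2, P4, P9 the pool peaks at (5, 4, 6, 3), and each blocked process is short somewhere: P3 on res2; P6 on res4; P8 on res1.
The rest can finish in the order P2, P4, P9. Step-by-step check:
  pool = (3, 1, 2, 3)
  run P2 (needs (2, 1, 2, 1), free (3, 1, 2, 3)); after release of (1, 1, 2, 0) the pool is (4, 2, 4, 3)
  run P4 (needs (3, 2, 2, 1), free (4, 2, 4, 3)); after release of (1, 0, 1, 0) the pool is (5, 2, 5, 3)
  run P9 (needs (3, 2, 2, 1), free (5, 2, 5, 3)); after release of (0, 2, 1, 0) the pool is (5, 4, 6, 3)
The blocked processes can never fit:
  blocked: P3 wants (5, 3, 1, 5), pool (5, 4, 6, 3) — not enough res2
  blocked: P6 wants (8, 4, 4, 2), pool (5, 4, 6, 3) — not enough res4
  blocked: P8 wants (1, 5, 5, 1), pool (5, 4, 6, 3) — not enough res1


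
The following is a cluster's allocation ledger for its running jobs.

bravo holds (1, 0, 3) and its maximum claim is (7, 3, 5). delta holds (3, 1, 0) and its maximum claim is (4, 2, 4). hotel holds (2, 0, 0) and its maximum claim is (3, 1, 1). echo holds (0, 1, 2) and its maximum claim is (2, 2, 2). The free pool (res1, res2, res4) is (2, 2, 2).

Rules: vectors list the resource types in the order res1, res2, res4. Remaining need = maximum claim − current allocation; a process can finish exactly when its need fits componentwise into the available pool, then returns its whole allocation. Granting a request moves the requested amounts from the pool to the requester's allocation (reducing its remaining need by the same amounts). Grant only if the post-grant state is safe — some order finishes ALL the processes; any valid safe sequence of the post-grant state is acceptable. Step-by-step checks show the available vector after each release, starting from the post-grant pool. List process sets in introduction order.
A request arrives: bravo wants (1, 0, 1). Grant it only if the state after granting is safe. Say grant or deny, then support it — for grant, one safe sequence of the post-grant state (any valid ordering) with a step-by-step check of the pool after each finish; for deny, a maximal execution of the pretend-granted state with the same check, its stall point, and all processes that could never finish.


DENY: after the grant no complete ordering would exist.
Key observation: after hotel, echo the pool peaks at (3, 3, 3), and each blocked process is short somewhere: bravo on res1; delta on res4.
Pretend the grant happened; the run hotel, echo goes as far as possible. Check, step by step:
  pool = (1, 2, 1)
  run hotel (needs (1, 1, 1), free (1, 2, 1)); after release of (2, 0, 0) the pool is (3, 2, 1)
  run echo (needs (2, 1, 0), free (3, 2, 1)); after release of (0, 1, 2) the pool is (3, 3, 3)
  bravo cannot run: need (5, 3, 1) vs free (3, 3, 3) (insufficient res1)
  delta cannot run: need (1, 1, 4) vs free (3, 3, 3) (insufficient res4)
Processes that could never finish after the grant: bravo and delta.
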